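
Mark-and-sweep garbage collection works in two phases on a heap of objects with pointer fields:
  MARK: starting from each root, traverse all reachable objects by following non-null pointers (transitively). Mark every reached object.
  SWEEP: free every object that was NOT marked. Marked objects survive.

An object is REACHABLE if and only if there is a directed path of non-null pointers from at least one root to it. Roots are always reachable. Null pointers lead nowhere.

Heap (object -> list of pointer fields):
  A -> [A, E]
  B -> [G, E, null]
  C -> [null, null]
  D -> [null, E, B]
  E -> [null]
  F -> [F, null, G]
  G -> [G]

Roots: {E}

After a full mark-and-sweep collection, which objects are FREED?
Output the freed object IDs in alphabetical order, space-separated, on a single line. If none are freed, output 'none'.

Answer: A B C D F G

Derivation:
Roots: E
Mark E: refs=null, marked=E
Unmarked (collected): A B C D F G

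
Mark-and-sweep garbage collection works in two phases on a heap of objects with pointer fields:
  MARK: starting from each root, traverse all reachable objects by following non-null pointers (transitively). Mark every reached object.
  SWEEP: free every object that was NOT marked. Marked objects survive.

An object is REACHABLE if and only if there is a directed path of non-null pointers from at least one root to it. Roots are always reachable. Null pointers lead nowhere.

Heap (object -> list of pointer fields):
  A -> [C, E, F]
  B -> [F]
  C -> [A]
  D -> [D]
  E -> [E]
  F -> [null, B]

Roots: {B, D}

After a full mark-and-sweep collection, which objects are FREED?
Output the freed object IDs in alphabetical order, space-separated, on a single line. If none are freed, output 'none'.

Roots: B D
Mark B: refs=F, marked=B
Mark D: refs=D, marked=B D
Mark F: refs=null B, marked=B D F
Unmarked (collected): A C E

Answer: A C E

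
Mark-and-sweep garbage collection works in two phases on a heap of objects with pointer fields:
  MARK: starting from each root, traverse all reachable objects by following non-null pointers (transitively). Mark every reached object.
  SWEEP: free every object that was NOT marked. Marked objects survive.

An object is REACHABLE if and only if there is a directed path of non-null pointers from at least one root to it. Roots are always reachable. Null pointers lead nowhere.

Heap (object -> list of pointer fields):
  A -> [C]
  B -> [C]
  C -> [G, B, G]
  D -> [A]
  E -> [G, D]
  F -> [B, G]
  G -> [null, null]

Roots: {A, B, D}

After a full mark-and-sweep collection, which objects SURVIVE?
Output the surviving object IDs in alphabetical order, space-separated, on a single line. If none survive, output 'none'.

Roots: A B D
Mark A: refs=C, marked=A
Mark B: refs=C, marked=A B
Mark D: refs=A, marked=A B D
Mark C: refs=G B G, marked=A B C D
Mark G: refs=null null, marked=A B C D G
Unmarked (collected): E F

Answer: A B C D G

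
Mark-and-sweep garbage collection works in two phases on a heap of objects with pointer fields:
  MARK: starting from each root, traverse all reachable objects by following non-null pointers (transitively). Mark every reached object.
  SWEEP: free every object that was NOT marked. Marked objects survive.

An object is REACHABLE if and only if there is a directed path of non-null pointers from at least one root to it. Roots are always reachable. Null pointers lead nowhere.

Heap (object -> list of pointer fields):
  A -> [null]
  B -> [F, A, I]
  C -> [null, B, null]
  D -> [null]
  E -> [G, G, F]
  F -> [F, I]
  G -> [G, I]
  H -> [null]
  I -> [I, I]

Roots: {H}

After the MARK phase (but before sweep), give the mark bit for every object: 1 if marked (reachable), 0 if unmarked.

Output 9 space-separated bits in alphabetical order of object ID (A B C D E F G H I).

Roots: H
Mark H: refs=null, marked=H
Unmarked (collected): A B C D E F G I

Answer: 0 0 0 0 0 0 0 1 0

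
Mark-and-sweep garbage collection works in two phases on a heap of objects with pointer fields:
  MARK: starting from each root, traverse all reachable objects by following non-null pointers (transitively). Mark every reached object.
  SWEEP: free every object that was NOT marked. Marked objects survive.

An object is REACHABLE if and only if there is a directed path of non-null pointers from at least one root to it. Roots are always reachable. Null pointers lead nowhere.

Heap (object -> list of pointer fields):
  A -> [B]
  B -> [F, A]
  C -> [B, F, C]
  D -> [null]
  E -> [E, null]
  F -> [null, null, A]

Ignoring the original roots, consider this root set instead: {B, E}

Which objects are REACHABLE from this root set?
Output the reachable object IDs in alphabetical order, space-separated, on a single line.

Roots: B E
Mark B: refs=F A, marked=B
Mark E: refs=E null, marked=B E
Mark F: refs=null null A, marked=B E F
Mark A: refs=B, marked=A B E F
Unmarked (collected): C D

Answer: A B E F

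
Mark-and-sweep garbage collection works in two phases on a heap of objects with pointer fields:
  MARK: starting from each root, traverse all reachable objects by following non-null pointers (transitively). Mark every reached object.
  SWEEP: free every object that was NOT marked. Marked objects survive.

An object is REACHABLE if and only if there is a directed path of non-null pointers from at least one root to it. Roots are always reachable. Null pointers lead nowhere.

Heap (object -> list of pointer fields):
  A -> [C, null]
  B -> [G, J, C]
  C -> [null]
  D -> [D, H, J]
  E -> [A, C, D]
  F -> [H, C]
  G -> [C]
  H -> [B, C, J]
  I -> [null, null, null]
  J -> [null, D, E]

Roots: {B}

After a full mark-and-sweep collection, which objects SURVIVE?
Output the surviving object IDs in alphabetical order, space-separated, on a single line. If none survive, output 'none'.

Roots: B
Mark B: refs=G J C, marked=B
Mark G: refs=C, marked=B G
Mark J: refs=null D E, marked=B G J
Mark C: refs=null, marked=B C G J
Mark D: refs=D H J, marked=B C D G J
Mark E: refs=A C D, marked=B C D E G J
Mark H: refs=B C J, marked=B C D E G H J
Mark A: refs=C null, marked=A B C D E G H J
Unmarked (collected): F I

Answer: A B C D E G H J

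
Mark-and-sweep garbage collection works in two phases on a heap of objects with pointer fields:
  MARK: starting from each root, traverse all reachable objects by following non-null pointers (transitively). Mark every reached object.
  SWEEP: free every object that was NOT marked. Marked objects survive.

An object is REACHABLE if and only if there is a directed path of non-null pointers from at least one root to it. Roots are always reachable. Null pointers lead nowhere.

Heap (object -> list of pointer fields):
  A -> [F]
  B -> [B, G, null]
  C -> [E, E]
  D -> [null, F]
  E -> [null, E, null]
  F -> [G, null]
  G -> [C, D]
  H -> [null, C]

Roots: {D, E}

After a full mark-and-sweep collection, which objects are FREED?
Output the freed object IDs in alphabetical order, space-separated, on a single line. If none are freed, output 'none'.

Answer: A B H

Derivation:
Roots: D E
Mark D: refs=null F, marked=D
Mark E: refs=null E null, marked=D E
Mark F: refs=G null, marked=D E F
Mark G: refs=C D, marked=D E F G
Mark C: refs=E E, marked=C D E F G
Unmarked (collected): A B H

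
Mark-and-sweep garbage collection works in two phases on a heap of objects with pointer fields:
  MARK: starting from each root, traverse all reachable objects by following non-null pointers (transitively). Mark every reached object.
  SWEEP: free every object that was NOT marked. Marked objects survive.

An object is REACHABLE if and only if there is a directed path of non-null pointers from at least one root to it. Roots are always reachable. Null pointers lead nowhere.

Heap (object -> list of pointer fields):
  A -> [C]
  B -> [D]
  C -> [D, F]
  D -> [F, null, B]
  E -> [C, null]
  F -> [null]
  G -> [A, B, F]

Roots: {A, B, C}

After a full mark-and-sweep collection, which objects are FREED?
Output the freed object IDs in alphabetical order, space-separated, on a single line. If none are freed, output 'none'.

Answer: E G

Derivation:
Roots: A B C
Mark A: refs=C, marked=A
Mark B: refs=D, marked=A B
Mark C: refs=D F, marked=A B C
Mark D: refs=F null B, marked=A B C D
Mark F: refs=null, marked=A B C D F
Unmarked (collected): E G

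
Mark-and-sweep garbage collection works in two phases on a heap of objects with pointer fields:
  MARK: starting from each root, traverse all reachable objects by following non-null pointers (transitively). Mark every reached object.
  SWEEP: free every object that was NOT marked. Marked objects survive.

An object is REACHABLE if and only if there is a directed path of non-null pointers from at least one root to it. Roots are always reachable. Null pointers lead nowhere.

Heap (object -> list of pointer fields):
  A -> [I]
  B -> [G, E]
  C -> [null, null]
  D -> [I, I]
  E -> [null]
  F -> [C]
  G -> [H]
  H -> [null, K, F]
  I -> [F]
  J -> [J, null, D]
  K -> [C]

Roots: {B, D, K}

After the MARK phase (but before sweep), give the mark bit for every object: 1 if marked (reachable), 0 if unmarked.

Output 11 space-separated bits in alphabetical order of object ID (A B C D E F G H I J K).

Roots: B D K
Mark B: refs=G E, marked=B
Mark D: refs=I I, marked=B D
Mark K: refs=C, marked=B D K
Mark G: refs=H, marked=B D G K
Mark E: refs=null, marked=B D E G K
Mark I: refs=F, marked=B D E G I K
Mark C: refs=null null, marked=B C D E G I K
Mark H: refs=null K F, marked=B C D E G H I K
Mark F: refs=C, marked=B C D E F G H I K
Unmarked (collected): A J

Answer: 0 1 1 1 1 1 1 1 1 0 1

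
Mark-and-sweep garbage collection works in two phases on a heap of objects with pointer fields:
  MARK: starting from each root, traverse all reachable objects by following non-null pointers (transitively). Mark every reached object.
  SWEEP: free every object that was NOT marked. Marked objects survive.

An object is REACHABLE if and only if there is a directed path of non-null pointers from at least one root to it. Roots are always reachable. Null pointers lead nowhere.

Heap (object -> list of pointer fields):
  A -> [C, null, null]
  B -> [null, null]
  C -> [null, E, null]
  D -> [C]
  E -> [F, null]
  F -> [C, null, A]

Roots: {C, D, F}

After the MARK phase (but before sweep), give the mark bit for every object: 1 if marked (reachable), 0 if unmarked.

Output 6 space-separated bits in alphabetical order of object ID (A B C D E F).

Answer: 1 0 1 1 1 1

Derivation:
Roots: C D F
Mark C: refs=null E null, marked=C
Mark D: refs=C, marked=C D
Mark F: refs=C null A, marked=C D F
Mark E: refs=F null, marked=C D E F
Mark A: refs=C null null, marked=A C D E F
Unmarked (collected): B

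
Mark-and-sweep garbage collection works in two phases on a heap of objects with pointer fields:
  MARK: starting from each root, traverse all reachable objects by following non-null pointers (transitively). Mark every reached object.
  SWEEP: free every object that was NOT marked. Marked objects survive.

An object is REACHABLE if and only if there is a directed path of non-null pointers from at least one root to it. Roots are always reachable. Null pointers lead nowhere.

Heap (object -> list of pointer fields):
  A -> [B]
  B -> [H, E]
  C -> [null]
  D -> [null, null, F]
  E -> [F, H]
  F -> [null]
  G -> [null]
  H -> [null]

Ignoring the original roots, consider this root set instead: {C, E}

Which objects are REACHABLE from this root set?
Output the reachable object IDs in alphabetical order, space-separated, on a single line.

Roots: C E
Mark C: refs=null, marked=C
Mark E: refs=F H, marked=C E
Mark F: refs=null, marked=C E F
Mark H: refs=null, marked=C E F H
Unmarked (collected): A B D G

Answer: C E F H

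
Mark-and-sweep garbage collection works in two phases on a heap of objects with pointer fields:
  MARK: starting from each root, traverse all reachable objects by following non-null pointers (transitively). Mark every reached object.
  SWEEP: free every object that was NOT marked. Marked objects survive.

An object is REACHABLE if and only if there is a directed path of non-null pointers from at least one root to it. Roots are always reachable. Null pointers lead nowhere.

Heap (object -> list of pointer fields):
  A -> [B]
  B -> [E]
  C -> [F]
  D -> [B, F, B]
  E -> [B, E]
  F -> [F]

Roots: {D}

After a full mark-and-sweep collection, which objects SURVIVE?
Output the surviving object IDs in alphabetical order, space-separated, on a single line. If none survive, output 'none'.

Roots: D
Mark D: refs=B F B, marked=D
Mark B: refs=E, marked=B D
Mark F: refs=F, marked=B D F
Mark E: refs=B E, marked=B D E F
Unmarked (collected): A C

Answer: B D E F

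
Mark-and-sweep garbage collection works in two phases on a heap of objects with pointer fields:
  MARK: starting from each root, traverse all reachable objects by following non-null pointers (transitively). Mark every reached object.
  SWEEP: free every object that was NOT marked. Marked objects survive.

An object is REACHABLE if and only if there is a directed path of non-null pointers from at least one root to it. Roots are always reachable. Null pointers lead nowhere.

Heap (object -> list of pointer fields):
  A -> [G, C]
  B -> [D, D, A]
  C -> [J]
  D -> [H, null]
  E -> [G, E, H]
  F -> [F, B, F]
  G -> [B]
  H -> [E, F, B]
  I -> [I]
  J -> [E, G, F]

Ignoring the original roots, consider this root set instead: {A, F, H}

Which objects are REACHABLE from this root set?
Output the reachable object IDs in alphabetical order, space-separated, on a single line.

Roots: A F H
Mark A: refs=G C, marked=A
Mark F: refs=F B F, marked=A F
Mark H: refs=E F B, marked=A F H
Mark G: refs=B, marked=A F G H
Mark C: refs=J, marked=A C F G H
Mark B: refs=D D A, marked=A B C F G H
Mark E: refs=G E H, marked=A B C E F G H
Mark J: refs=E G F, marked=A B C E F G H J
Mark D: refs=H null, marked=A B C D E F G H J
Unmarked (collected): I

Answer: A B C D E F G H J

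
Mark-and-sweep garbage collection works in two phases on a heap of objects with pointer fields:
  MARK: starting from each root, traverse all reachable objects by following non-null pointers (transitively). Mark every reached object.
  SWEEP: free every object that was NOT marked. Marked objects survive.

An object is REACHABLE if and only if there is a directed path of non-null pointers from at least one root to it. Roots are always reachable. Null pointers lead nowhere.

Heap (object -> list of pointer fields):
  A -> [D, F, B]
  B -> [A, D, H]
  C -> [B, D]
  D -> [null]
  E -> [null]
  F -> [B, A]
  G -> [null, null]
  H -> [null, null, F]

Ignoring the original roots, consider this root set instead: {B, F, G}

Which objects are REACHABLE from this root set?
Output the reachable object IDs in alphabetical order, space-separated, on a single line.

Roots: B F G
Mark B: refs=A D H, marked=B
Mark F: refs=B A, marked=B F
Mark G: refs=null null, marked=B F G
Mark A: refs=D F B, marked=A B F G
Mark D: refs=null, marked=A B D F G
Mark H: refs=null null F, marked=A B D F G H
Unmarked (collected): C E

Answer: A B D F G H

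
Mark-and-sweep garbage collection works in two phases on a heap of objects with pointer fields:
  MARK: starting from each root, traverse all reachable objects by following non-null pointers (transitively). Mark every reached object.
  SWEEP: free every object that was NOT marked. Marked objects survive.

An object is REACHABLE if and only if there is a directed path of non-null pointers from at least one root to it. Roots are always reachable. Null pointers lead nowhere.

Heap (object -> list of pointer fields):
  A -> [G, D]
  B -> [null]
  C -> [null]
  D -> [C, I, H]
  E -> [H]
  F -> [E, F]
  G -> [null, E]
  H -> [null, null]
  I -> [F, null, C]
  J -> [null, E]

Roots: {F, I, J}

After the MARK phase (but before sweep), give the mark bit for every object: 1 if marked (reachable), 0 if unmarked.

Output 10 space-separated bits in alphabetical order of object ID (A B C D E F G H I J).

Answer: 0 0 1 0 1 1 0 1 1 1

Derivation:
Roots: F I J
Mark F: refs=E F, marked=F
Mark I: refs=F null C, marked=F I
Mark J: refs=null E, marked=F I J
Mark E: refs=H, marked=E F I J
Mark C: refs=null, marked=C E F I J
Mark H: refs=null null, marked=C E F H I J
Unmarked (collected): A B D G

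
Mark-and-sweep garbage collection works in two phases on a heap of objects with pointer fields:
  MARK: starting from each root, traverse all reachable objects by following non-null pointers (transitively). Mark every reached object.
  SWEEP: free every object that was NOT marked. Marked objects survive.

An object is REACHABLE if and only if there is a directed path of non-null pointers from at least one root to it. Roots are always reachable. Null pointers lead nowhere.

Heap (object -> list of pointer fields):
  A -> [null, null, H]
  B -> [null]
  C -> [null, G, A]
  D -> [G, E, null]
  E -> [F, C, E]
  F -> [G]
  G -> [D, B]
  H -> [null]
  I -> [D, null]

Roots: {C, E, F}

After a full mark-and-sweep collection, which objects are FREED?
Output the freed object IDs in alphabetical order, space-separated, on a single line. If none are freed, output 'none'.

Answer: I

Derivation:
Roots: C E F
Mark C: refs=null G A, marked=C
Mark E: refs=F C E, marked=C E
Mark F: refs=G, marked=C E F
Mark G: refs=D B, marked=C E F G
Mark A: refs=null null H, marked=A C E F G
Mark D: refs=G E null, marked=A C D E F G
Mark B: refs=null, marked=A B C D E F G
Mark H: refs=null, marked=A B C D E F G H
Unmarked (collected): I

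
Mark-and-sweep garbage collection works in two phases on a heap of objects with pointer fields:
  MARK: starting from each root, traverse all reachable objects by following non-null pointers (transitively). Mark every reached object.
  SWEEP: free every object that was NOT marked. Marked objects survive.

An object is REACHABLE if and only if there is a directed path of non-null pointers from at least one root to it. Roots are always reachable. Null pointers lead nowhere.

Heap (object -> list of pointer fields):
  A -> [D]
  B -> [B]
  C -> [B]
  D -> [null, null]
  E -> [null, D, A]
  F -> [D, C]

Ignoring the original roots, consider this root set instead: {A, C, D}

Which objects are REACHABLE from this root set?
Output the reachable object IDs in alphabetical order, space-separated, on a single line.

Roots: A C D
Mark A: refs=D, marked=A
Mark C: refs=B, marked=A C
Mark D: refs=null null, marked=A C D
Mark B: refs=B, marked=A B C D
Unmarked (collected): E F

Answer: A B C D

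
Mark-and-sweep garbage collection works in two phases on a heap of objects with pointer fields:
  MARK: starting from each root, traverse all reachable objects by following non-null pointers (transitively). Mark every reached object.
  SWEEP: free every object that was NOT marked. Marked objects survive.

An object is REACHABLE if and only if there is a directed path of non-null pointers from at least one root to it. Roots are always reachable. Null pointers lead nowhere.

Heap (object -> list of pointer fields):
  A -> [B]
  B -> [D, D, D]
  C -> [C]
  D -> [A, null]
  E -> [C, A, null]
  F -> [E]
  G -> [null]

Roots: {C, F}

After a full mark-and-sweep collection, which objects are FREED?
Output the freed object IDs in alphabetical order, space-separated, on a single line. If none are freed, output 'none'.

Roots: C F
Mark C: refs=C, marked=C
Mark F: refs=E, marked=C F
Mark E: refs=C A null, marked=C E F
Mark A: refs=B, marked=A C E F
Mark B: refs=D D D, marked=A B C E F
Mark D: refs=A null, marked=A B C D E F
Unmarked (collected): G

Answer: G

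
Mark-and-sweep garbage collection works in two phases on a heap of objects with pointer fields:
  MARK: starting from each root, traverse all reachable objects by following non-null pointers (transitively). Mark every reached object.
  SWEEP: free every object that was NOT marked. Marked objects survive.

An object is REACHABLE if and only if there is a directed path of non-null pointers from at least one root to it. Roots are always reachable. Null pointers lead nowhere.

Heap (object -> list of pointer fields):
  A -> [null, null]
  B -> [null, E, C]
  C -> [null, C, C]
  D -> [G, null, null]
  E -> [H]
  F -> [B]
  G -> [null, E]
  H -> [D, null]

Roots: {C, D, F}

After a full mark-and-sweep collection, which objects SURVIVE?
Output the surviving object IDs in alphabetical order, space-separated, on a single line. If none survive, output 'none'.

Answer: B C D E F G H

Derivation:
Roots: C D F
Mark C: refs=null C C, marked=C
Mark D: refs=G null null, marked=C D
Mark F: refs=B, marked=C D F
Mark G: refs=null E, marked=C D F G
Mark B: refs=null E C, marked=B C D F G
Mark E: refs=H, marked=B C D E F G
Mark H: refs=D null, marked=B C D E F G H
Unmarked (collected): A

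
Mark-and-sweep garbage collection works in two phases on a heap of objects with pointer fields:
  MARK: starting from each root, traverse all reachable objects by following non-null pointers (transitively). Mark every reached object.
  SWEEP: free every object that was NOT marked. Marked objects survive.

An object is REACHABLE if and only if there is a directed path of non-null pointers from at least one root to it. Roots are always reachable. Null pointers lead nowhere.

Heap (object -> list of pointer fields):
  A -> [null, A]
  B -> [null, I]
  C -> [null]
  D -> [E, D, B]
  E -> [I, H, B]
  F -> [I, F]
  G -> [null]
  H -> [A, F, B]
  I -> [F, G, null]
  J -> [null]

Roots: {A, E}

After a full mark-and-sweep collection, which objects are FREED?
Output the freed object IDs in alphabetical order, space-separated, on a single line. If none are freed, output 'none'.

Answer: C D J

Derivation:
Roots: A E
Mark A: refs=null A, marked=A
Mark E: refs=I H B, marked=A E
Mark I: refs=F G null, marked=A E I
Mark H: refs=A F B, marked=A E H I
Mark B: refs=null I, marked=A B E H I
Mark F: refs=I F, marked=A B E F H I
Mark G: refs=null, marked=A B E F G H I
Unmarked (collected): C D J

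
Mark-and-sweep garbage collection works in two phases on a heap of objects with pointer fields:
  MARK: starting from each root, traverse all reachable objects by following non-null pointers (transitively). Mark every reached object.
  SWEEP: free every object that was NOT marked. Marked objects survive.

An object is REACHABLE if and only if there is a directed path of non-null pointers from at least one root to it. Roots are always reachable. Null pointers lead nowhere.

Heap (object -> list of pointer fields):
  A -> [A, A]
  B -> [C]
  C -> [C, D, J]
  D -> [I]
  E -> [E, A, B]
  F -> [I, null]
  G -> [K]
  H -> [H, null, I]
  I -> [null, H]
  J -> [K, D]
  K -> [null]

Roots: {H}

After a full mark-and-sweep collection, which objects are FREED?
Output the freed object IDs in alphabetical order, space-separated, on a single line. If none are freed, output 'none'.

Roots: H
Mark H: refs=H null I, marked=H
Mark I: refs=null H, marked=H I
Unmarked (collected): A B C D E F G J K

Answer: A B C D E F G J K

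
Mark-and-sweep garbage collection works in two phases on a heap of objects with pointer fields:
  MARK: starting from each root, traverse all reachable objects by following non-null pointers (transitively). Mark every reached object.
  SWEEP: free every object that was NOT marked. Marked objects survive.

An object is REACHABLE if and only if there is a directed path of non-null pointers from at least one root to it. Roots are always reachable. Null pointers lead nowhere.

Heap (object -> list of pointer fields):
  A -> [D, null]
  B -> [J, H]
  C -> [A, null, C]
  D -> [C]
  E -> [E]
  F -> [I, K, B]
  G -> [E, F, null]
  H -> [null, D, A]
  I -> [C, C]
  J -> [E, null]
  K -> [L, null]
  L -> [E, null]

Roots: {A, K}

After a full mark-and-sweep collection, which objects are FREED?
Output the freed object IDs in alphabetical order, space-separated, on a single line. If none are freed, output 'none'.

Answer: B F G H I J

Derivation:
Roots: A K
Mark A: refs=D null, marked=A
Mark K: refs=L null, marked=A K
Mark D: refs=C, marked=A D K
Mark L: refs=E null, marked=A D K L
Mark C: refs=A null C, marked=A C D K L
Mark E: refs=E, marked=A C D E K L
Unmarked (collected): B F G H I J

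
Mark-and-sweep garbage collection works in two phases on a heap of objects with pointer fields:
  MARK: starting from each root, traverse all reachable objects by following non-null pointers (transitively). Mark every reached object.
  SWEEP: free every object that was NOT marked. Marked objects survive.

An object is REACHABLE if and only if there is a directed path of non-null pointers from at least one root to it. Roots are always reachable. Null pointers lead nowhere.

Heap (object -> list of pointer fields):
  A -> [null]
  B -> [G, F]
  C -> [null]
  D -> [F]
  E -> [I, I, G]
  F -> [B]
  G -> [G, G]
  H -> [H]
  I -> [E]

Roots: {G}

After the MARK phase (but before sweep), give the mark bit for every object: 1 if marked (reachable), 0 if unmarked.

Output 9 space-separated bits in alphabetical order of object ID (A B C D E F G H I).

Roots: G
Mark G: refs=G G, marked=G
Unmarked (collected): A B C D E F H I

Answer: 0 0 0 0 0 0 1 0 0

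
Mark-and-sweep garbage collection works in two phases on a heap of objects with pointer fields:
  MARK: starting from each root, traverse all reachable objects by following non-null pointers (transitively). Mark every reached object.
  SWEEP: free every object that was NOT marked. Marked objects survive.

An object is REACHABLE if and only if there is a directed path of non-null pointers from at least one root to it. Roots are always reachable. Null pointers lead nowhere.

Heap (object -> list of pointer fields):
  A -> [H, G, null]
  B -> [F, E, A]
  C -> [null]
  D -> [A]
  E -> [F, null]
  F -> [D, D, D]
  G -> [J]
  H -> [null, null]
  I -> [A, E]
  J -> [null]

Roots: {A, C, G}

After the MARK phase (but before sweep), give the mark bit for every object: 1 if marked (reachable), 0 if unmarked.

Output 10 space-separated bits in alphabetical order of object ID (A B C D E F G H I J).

Answer: 1 0 1 0 0 0 1 1 0 1

Derivation:
Roots: A C G
Mark A: refs=H G null, marked=A
Mark C: refs=null, marked=A C
Mark G: refs=J, marked=A C G
Mark H: refs=null null, marked=A C G H
Mark J: refs=null, marked=A C G H J
Unmarked (collected): B D E F I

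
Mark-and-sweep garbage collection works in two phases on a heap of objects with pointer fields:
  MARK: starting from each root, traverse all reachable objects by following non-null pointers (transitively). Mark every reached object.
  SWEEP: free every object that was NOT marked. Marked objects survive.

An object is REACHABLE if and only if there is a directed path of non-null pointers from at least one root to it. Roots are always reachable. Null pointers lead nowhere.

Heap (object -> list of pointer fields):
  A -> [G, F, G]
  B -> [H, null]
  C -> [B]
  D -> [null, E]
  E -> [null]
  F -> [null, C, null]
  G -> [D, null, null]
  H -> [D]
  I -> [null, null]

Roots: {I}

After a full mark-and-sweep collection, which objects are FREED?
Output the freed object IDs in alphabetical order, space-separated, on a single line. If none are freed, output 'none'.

Answer: A B C D E F G H

Derivation:
Roots: I
Mark I: refs=null null, marked=I
Unmarked (collected): A B C D E F G H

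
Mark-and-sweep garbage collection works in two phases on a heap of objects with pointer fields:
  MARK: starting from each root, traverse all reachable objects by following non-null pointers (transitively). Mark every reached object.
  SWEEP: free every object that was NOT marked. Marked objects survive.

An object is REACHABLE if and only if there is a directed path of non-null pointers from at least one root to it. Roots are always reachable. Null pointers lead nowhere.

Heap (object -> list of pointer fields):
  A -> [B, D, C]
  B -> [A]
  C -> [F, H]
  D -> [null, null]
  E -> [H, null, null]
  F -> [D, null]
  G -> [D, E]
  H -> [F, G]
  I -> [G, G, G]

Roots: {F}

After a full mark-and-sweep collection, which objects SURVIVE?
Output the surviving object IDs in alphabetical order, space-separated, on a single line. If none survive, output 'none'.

Answer: D F

Derivation:
Roots: F
Mark F: refs=D null, marked=F
Mark D: refs=null null, marked=D F
Unmarked (collected): A B C E G H I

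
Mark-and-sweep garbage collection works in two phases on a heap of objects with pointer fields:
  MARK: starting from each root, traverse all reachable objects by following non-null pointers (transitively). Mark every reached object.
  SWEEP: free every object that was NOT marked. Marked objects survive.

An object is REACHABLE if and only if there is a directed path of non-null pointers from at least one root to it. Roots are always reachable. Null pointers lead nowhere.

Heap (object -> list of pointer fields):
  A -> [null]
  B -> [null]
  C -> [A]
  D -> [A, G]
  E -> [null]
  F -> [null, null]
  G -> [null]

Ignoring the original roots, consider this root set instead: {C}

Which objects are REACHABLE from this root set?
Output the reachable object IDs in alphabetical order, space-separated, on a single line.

Answer: A C

Derivation:
Roots: C
Mark C: refs=A, marked=C
Mark A: refs=null, marked=A C
Unmarked (collected): B D E F G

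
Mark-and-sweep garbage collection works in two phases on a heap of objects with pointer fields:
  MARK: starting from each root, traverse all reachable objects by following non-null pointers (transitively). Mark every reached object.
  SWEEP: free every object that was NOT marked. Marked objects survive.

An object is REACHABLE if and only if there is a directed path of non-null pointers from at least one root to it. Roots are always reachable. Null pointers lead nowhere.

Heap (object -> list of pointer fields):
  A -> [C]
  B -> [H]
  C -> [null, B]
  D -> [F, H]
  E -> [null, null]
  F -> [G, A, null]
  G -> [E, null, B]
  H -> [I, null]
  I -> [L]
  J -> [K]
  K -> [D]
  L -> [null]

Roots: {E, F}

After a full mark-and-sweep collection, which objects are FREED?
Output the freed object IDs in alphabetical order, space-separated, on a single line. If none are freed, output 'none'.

Answer: D J K

Derivation:
Roots: E F
Mark E: refs=null null, marked=E
Mark F: refs=G A null, marked=E F
Mark G: refs=E null B, marked=E F G
Mark A: refs=C, marked=A E F G
Mark B: refs=H, marked=A B E F G
Mark C: refs=null B, marked=A B C E F G
Mark H: refs=I null, marked=A B C E F G H
Mark I: refs=L, marked=A B C E F G H I
Mark L: refs=null, marked=A B C E F G H I L
Unmarked (collected): D J K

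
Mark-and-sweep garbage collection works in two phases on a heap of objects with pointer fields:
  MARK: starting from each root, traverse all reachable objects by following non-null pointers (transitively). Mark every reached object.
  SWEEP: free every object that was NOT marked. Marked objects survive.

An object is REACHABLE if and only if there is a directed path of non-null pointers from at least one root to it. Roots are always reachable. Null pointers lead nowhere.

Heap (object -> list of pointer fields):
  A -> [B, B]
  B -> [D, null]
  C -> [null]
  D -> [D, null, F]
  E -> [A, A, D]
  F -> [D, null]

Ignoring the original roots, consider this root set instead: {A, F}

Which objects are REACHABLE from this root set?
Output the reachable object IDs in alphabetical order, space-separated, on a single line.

Roots: A F
Mark A: refs=B B, marked=A
Mark F: refs=D null, marked=A F
Mark B: refs=D null, marked=A B F
Mark D: refs=D null F, marked=A B D F
Unmarked (collected): C E

Answer: A B D F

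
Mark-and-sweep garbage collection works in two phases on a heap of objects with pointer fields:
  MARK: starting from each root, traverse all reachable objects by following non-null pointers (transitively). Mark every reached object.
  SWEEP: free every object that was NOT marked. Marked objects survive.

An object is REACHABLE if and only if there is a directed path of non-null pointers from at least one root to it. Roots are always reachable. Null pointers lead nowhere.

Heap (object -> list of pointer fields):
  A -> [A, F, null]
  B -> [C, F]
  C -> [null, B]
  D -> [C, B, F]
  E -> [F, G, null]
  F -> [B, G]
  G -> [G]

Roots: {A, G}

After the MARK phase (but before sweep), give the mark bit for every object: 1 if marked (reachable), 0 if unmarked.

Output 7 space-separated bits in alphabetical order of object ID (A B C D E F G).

Answer: 1 1 1 0 0 1 1

Derivation:
Roots: A G
Mark A: refs=A F null, marked=A
Mark G: refs=G, marked=A G
Mark F: refs=B G, marked=A F G
Mark B: refs=C F, marked=A B F G
Mark C: refs=null B, marked=A B C F G
Unmarked (collected): D E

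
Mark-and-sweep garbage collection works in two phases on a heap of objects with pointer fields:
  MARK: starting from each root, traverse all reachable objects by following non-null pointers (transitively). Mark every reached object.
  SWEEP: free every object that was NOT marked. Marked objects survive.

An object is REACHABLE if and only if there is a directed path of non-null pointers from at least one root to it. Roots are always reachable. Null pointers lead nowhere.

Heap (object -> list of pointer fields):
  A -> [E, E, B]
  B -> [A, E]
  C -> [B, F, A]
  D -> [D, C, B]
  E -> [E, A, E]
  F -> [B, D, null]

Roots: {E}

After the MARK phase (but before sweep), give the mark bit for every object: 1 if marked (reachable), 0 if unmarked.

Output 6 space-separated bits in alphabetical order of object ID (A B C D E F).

Roots: E
Mark E: refs=E A E, marked=E
Mark A: refs=E E B, marked=A E
Mark B: refs=A E, marked=A B E
Unmarked (collected): C D F

Answer: 1 1 0 0 1 0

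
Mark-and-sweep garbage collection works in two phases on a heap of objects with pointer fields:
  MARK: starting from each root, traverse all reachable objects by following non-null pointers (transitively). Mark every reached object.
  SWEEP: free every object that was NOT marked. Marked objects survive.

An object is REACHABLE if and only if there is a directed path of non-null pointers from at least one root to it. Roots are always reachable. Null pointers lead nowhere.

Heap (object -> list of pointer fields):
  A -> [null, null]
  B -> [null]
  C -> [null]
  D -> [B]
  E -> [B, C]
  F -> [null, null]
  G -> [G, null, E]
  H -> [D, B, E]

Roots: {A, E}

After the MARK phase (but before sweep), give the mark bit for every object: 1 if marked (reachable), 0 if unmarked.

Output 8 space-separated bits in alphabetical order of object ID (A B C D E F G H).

Answer: 1 1 1 0 1 0 0 0

Derivation:
Roots: A E
Mark A: refs=null null, marked=A
Mark E: refs=B C, marked=A E
Mark B: refs=null, marked=A B E
Mark C: refs=null, marked=A B C E
Unmarked (collected): D F G H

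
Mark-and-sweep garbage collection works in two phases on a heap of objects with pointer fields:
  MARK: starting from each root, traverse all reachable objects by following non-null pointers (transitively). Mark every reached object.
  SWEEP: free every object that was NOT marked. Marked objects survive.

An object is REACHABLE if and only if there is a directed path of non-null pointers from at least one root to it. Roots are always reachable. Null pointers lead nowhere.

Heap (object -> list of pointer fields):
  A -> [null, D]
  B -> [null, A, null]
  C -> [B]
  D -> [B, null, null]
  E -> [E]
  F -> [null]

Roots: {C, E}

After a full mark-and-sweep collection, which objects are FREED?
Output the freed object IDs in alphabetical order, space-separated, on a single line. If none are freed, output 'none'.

Answer: F

Derivation:
Roots: C E
Mark C: refs=B, marked=C
Mark E: refs=E, marked=C E
Mark B: refs=null A null, marked=B C E
Mark A: refs=null D, marked=A B C E
Mark D: refs=B null null, marked=A B C D E
Unmarked (collected): F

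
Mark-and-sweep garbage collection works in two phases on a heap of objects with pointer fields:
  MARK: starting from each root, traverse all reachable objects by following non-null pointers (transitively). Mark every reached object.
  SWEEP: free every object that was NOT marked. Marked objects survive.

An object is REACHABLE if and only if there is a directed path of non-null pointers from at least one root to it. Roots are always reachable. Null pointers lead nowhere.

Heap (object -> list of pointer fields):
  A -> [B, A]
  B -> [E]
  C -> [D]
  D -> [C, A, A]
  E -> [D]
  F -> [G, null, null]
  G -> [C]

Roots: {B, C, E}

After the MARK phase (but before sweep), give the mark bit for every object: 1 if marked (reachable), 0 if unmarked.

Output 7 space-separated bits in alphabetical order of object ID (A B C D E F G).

Roots: B C E
Mark B: refs=E, marked=B
Mark C: refs=D, marked=B C
Mark E: refs=D, marked=B C E
Mark D: refs=C A A, marked=B C D E
Mark A: refs=B A, marked=A B C D E
Unmarked (collected): F G

Answer: 1 1 1 1 1 0 0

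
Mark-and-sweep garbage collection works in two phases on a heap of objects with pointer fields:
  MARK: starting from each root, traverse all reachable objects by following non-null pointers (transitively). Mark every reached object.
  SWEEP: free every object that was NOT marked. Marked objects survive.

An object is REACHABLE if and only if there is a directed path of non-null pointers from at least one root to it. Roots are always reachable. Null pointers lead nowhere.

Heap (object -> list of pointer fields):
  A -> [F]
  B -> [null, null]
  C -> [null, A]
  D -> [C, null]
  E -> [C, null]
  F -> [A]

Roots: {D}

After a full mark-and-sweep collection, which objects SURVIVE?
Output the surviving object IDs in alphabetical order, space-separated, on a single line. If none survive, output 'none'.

Answer: A C D F

Derivation:
Roots: D
Mark D: refs=C null, marked=D
Mark C: refs=null A, marked=C D
Mark A: refs=F, marked=A C D
Mark F: refs=A, marked=A C D F
Unmarked (collected): B E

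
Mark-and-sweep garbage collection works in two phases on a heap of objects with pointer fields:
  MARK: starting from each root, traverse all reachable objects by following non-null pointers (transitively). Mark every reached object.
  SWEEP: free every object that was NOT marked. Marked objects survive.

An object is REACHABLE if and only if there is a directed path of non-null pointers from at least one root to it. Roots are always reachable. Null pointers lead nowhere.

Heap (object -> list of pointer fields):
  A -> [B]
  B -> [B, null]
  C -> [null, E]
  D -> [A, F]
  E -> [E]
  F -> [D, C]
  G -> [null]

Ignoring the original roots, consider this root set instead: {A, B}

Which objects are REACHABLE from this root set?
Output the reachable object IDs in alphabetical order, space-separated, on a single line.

Roots: A B
Mark A: refs=B, marked=A
Mark B: refs=B null, marked=A B
Unmarked (collected): C D E F G

Answer: A B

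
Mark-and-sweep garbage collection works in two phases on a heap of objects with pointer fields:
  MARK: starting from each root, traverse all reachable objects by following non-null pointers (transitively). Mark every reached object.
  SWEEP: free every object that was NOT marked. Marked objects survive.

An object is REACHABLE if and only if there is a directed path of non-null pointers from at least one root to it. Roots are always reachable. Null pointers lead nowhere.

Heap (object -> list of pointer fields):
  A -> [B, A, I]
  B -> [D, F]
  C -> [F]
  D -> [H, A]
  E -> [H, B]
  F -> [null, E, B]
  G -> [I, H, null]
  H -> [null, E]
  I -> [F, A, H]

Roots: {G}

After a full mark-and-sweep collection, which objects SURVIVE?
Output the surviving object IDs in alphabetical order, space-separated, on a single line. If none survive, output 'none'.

Roots: G
Mark G: refs=I H null, marked=G
Mark I: refs=F A H, marked=G I
Mark H: refs=null E, marked=G H I
Mark F: refs=null E B, marked=F G H I
Mark A: refs=B A I, marked=A F G H I
Mark E: refs=H B, marked=A E F G H I
Mark B: refs=D F, marked=A B E F G H I
Mark D: refs=H A, marked=A B D E F G H I
Unmarked (collected): C

Answer: A B D E F G H I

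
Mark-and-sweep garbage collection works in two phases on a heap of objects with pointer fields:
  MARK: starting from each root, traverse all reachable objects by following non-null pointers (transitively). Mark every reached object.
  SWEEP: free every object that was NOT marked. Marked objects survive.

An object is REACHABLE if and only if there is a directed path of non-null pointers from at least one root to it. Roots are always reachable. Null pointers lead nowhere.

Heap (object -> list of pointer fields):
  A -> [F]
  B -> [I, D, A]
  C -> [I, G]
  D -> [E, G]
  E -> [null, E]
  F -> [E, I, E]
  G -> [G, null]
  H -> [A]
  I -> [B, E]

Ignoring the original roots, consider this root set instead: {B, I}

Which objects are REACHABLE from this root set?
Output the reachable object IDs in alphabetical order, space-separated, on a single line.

Roots: B I
Mark B: refs=I D A, marked=B
Mark I: refs=B E, marked=B I
Mark D: refs=E G, marked=B D I
Mark A: refs=F, marked=A B D I
Mark E: refs=null E, marked=A B D E I
Mark G: refs=G null, marked=A B D E G I
Mark F: refs=E I E, marked=A B D E F G I
Unmarked (collected): C H

Answer: A B D E F G I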